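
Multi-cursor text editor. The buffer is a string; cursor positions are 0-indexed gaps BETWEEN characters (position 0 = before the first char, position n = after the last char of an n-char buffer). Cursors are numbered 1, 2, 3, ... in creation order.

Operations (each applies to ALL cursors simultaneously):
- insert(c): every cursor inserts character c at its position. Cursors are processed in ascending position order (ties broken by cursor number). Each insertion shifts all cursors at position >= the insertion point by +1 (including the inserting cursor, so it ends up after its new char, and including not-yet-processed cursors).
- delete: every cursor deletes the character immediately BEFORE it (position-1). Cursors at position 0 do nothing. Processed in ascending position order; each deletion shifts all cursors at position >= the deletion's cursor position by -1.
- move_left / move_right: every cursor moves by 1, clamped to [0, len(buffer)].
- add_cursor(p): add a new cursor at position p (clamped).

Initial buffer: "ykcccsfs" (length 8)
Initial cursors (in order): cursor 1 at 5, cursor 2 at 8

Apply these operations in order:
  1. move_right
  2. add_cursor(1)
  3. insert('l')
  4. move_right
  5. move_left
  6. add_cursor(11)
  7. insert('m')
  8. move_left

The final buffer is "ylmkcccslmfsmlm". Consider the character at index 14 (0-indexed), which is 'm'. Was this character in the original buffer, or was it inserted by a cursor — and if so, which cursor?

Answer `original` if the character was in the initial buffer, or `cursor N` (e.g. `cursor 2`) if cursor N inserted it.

Answer: cursor 4

Derivation:
After op 1 (move_right): buffer="ykcccsfs" (len 8), cursors c1@6 c2@8, authorship ........
After op 2 (add_cursor(1)): buffer="ykcccsfs" (len 8), cursors c3@1 c1@6 c2@8, authorship ........
After op 3 (insert('l')): buffer="ylkcccslfsl" (len 11), cursors c3@2 c1@8 c2@11, authorship .3.....1..2
After op 4 (move_right): buffer="ylkcccslfsl" (len 11), cursors c3@3 c1@9 c2@11, authorship .3.....1..2
After op 5 (move_left): buffer="ylkcccslfsl" (len 11), cursors c3@2 c1@8 c2@10, authorship .3.....1..2
After op 6 (add_cursor(11)): buffer="ylkcccslfsl" (len 11), cursors c3@2 c1@8 c2@10 c4@11, authorship .3.....1..2
After op 7 (insert('m')): buffer="ylmkcccslmfsmlm" (len 15), cursors c3@3 c1@10 c2@13 c4@15, authorship .33.....11..224
After op 8 (move_left): buffer="ylmkcccslmfsmlm" (len 15), cursors c3@2 c1@9 c2@12 c4@14, authorship .33.....11..224
Authorship (.=original, N=cursor N): . 3 3 . . . . . 1 1 . . 2 2 4
Index 14: author = 4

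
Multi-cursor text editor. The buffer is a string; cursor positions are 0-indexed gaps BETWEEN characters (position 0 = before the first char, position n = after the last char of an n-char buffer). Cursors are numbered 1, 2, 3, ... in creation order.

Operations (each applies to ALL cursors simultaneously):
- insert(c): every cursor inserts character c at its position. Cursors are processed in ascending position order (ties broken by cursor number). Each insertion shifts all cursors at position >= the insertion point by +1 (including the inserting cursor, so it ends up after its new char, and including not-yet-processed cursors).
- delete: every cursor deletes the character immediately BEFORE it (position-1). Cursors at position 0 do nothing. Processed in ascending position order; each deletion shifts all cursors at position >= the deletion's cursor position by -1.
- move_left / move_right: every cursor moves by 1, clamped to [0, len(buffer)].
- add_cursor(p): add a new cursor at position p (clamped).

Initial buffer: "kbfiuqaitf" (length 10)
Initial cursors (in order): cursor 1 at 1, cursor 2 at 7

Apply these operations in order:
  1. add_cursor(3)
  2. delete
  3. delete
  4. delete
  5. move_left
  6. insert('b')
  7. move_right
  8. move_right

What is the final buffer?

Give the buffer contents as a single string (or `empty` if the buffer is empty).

After op 1 (add_cursor(3)): buffer="kbfiuqaitf" (len 10), cursors c1@1 c3@3 c2@7, authorship ..........
After op 2 (delete): buffer="biuqitf" (len 7), cursors c1@0 c3@1 c2@4, authorship .......
After op 3 (delete): buffer="iuitf" (len 5), cursors c1@0 c3@0 c2@2, authorship .....
After op 4 (delete): buffer="iitf" (len 4), cursors c1@0 c3@0 c2@1, authorship ....
After op 5 (move_left): buffer="iitf" (len 4), cursors c1@0 c2@0 c3@0, authorship ....
After op 6 (insert('b')): buffer="bbbiitf" (len 7), cursors c1@3 c2@3 c3@3, authorship 123....
After op 7 (move_right): buffer="bbbiitf" (len 7), cursors c1@4 c2@4 c3@4, authorship 123....
After op 8 (move_right): buffer="bbbiitf" (len 7), cursors c1@5 c2@5 c3@5, authorship 123....

Answer: bbbiitf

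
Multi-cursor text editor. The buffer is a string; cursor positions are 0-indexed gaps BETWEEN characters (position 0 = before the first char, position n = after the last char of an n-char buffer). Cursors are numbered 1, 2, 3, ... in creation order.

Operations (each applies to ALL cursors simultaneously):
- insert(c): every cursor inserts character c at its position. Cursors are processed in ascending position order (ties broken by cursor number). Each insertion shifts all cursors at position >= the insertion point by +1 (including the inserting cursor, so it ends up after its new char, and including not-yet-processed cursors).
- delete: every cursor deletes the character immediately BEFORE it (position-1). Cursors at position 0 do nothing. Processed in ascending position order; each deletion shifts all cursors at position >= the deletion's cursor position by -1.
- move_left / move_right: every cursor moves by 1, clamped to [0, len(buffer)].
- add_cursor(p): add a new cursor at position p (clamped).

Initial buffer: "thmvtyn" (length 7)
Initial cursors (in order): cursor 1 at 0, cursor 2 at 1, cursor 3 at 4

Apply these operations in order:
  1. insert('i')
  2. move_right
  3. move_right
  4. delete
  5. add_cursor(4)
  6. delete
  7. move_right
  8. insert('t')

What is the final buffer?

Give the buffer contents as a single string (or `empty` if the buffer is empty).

Answer: iitttnt

Derivation:
After op 1 (insert('i')): buffer="itihmvityn" (len 10), cursors c1@1 c2@3 c3@7, authorship 1.2...3...
After op 2 (move_right): buffer="itihmvityn" (len 10), cursors c1@2 c2@4 c3@8, authorship 1.2...3...
After op 3 (move_right): buffer="itihmvityn" (len 10), cursors c1@3 c2@5 c3@9, authorship 1.2...3...
After op 4 (delete): buffer="ithvitn" (len 7), cursors c1@2 c2@3 c3@6, authorship 1...3..
After op 5 (add_cursor(4)): buffer="ithvitn" (len 7), cursors c1@2 c2@3 c4@4 c3@6, authorship 1...3..
After op 6 (delete): buffer="iin" (len 3), cursors c1@1 c2@1 c4@1 c3@2, authorship 13.
After op 7 (move_right): buffer="iin" (len 3), cursors c1@2 c2@2 c4@2 c3@3, authorship 13.
After op 8 (insert('t')): buffer="iitttnt" (len 7), cursors c1@5 c2@5 c4@5 c3@7, authorship 13124.3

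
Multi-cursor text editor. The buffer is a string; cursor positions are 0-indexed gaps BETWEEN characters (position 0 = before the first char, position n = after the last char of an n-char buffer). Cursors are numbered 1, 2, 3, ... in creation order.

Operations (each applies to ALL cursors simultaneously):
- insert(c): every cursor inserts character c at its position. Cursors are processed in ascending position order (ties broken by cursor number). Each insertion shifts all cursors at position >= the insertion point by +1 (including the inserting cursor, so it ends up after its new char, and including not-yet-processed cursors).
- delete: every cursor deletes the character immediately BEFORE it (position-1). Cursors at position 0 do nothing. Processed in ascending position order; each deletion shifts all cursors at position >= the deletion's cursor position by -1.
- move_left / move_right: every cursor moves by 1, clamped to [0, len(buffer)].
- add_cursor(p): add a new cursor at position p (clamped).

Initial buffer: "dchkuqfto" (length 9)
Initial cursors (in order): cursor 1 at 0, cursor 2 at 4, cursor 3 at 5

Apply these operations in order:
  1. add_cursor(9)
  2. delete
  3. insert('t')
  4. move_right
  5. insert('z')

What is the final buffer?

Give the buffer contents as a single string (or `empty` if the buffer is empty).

Answer: tdzchttqzzfttz

Derivation:
After op 1 (add_cursor(9)): buffer="dchkuqfto" (len 9), cursors c1@0 c2@4 c3@5 c4@9, authorship .........
After op 2 (delete): buffer="dchqft" (len 6), cursors c1@0 c2@3 c3@3 c4@6, authorship ......
After op 3 (insert('t')): buffer="tdchttqftt" (len 10), cursors c1@1 c2@6 c3@6 c4@10, authorship 1...23...4
After op 4 (move_right): buffer="tdchttqftt" (len 10), cursors c1@2 c2@7 c3@7 c4@10, authorship 1...23...4
After op 5 (insert('z')): buffer="tdzchttqzzfttz" (len 14), cursors c1@3 c2@10 c3@10 c4@14, authorship 1.1..23.23..44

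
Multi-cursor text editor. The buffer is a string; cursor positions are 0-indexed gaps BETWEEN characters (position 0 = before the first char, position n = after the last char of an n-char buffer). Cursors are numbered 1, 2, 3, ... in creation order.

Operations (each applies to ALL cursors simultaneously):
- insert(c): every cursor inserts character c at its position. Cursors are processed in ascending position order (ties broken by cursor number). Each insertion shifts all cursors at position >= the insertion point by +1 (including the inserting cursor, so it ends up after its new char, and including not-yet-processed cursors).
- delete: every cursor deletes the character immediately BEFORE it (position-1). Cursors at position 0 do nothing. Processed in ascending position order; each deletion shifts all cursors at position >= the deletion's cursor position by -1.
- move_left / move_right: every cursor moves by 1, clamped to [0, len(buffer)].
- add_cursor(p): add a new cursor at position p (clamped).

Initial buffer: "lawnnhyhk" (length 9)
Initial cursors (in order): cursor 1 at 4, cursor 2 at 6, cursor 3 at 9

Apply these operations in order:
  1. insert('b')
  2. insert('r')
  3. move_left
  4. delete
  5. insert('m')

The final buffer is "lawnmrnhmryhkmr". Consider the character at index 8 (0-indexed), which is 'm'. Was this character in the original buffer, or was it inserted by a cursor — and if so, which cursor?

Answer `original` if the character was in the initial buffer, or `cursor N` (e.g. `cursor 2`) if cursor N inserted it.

Answer: cursor 2

Derivation:
After op 1 (insert('b')): buffer="lawnbnhbyhkb" (len 12), cursors c1@5 c2@8 c3@12, authorship ....1..2...3
After op 2 (insert('r')): buffer="lawnbrnhbryhkbr" (len 15), cursors c1@6 c2@10 c3@15, authorship ....11..22...33
After op 3 (move_left): buffer="lawnbrnhbryhkbr" (len 15), cursors c1@5 c2@9 c3@14, authorship ....11..22...33
After op 4 (delete): buffer="lawnrnhryhkr" (len 12), cursors c1@4 c2@7 c3@11, authorship ....1..2...3
After op 5 (insert('m')): buffer="lawnmrnhmryhkmr" (len 15), cursors c1@5 c2@9 c3@14, authorship ....11..22...33
Authorship (.=original, N=cursor N): . . . . 1 1 . . 2 2 . . . 3 3
Index 8: author = 2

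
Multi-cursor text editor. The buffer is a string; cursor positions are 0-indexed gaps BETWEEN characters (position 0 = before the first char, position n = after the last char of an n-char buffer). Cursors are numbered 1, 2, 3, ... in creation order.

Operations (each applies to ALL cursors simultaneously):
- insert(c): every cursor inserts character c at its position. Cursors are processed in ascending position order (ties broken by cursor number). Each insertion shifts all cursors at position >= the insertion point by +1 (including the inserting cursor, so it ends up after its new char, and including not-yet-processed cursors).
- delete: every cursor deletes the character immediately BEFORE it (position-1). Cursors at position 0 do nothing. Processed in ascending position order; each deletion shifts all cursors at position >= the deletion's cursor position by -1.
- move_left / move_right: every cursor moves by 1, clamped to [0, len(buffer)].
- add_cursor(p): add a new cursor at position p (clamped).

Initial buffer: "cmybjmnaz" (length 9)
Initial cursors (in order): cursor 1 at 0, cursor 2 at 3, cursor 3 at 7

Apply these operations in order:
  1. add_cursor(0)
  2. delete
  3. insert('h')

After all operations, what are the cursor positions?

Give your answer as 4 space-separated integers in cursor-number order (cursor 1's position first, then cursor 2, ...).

Answer: 2 5 9 2

Derivation:
After op 1 (add_cursor(0)): buffer="cmybjmnaz" (len 9), cursors c1@0 c4@0 c2@3 c3@7, authorship .........
After op 2 (delete): buffer="cmbjmaz" (len 7), cursors c1@0 c4@0 c2@2 c3@5, authorship .......
After op 3 (insert('h')): buffer="hhcmhbjmhaz" (len 11), cursors c1@2 c4@2 c2@5 c3@9, authorship 14..2...3..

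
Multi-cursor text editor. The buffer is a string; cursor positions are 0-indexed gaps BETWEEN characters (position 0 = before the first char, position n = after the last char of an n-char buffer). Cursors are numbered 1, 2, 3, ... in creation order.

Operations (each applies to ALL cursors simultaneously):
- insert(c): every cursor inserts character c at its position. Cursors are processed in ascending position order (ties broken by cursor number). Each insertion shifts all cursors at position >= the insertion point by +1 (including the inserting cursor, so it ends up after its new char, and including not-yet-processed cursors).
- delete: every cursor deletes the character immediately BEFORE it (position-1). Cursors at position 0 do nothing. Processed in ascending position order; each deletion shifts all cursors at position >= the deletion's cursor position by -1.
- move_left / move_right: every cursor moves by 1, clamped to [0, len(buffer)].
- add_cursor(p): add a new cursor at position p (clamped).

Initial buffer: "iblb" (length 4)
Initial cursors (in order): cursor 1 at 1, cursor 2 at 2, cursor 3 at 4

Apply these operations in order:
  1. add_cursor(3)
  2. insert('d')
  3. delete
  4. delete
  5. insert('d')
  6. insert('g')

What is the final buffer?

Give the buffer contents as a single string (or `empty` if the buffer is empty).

After op 1 (add_cursor(3)): buffer="iblb" (len 4), cursors c1@1 c2@2 c4@3 c3@4, authorship ....
After op 2 (insert('d')): buffer="idbdldbd" (len 8), cursors c1@2 c2@4 c4@6 c3@8, authorship .1.2.4.3
After op 3 (delete): buffer="iblb" (len 4), cursors c1@1 c2@2 c4@3 c3@4, authorship ....
After op 4 (delete): buffer="" (len 0), cursors c1@0 c2@0 c3@0 c4@0, authorship 
After op 5 (insert('d')): buffer="dddd" (len 4), cursors c1@4 c2@4 c3@4 c4@4, authorship 1234
After op 6 (insert('g')): buffer="ddddgggg" (len 8), cursors c1@8 c2@8 c3@8 c4@8, authorship 12341234

Answer: ddddgggg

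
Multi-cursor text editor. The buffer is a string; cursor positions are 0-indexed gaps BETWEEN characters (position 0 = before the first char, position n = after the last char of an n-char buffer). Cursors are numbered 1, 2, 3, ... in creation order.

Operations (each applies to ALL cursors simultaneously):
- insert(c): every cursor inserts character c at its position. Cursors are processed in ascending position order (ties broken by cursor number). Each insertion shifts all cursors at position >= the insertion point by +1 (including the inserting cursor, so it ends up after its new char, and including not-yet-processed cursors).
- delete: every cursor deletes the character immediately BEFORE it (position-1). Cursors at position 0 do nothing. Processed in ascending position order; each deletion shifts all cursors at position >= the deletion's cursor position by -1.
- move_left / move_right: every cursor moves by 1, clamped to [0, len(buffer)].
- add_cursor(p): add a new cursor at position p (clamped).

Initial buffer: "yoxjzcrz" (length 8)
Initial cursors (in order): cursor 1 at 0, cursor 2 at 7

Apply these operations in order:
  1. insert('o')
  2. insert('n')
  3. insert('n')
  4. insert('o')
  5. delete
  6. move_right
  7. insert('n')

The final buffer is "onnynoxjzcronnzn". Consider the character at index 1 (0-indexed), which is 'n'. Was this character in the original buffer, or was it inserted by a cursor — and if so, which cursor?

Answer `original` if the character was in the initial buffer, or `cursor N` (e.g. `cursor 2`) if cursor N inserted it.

Answer: cursor 1

Derivation:
After op 1 (insert('o')): buffer="oyoxjzcroz" (len 10), cursors c1@1 c2@9, authorship 1.......2.
After op 2 (insert('n')): buffer="onyoxjzcronz" (len 12), cursors c1@2 c2@11, authorship 11.......22.
After op 3 (insert('n')): buffer="onnyoxjzcronnz" (len 14), cursors c1@3 c2@13, authorship 111.......222.
After op 4 (insert('o')): buffer="onnoyoxjzcronnoz" (len 16), cursors c1@4 c2@15, authorship 1111.......2222.
After op 5 (delete): buffer="onnyoxjzcronnz" (len 14), cursors c1@3 c2@13, authorship 111.......222.
After op 6 (move_right): buffer="onnyoxjzcronnz" (len 14), cursors c1@4 c2@14, authorship 111.......222.
After op 7 (insert('n')): buffer="onnynoxjzcronnzn" (len 16), cursors c1@5 c2@16, authorship 111.1......222.2
Authorship (.=original, N=cursor N): 1 1 1 . 1 . . . . . . 2 2 2 . 2
Index 1: author = 1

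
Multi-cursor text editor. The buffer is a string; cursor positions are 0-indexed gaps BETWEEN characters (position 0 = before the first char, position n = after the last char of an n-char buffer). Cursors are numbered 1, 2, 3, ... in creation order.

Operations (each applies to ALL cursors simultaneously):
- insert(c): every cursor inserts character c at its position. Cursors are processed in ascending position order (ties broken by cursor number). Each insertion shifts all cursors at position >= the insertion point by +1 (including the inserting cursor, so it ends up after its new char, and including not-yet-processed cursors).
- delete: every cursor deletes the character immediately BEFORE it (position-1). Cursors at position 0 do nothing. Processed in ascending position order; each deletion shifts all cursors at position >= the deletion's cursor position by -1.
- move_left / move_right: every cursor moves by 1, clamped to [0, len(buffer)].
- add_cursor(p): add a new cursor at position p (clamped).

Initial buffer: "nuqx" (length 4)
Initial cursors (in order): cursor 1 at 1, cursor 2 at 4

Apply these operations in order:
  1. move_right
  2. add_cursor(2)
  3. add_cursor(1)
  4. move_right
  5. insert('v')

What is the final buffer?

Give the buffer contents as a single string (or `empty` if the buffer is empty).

After op 1 (move_right): buffer="nuqx" (len 4), cursors c1@2 c2@4, authorship ....
After op 2 (add_cursor(2)): buffer="nuqx" (len 4), cursors c1@2 c3@2 c2@4, authorship ....
After op 3 (add_cursor(1)): buffer="nuqx" (len 4), cursors c4@1 c1@2 c3@2 c2@4, authorship ....
After op 4 (move_right): buffer="nuqx" (len 4), cursors c4@2 c1@3 c3@3 c2@4, authorship ....
After op 5 (insert('v')): buffer="nuvqvvxv" (len 8), cursors c4@3 c1@6 c3@6 c2@8, authorship ..4.13.2

Answer: nuvqvvxv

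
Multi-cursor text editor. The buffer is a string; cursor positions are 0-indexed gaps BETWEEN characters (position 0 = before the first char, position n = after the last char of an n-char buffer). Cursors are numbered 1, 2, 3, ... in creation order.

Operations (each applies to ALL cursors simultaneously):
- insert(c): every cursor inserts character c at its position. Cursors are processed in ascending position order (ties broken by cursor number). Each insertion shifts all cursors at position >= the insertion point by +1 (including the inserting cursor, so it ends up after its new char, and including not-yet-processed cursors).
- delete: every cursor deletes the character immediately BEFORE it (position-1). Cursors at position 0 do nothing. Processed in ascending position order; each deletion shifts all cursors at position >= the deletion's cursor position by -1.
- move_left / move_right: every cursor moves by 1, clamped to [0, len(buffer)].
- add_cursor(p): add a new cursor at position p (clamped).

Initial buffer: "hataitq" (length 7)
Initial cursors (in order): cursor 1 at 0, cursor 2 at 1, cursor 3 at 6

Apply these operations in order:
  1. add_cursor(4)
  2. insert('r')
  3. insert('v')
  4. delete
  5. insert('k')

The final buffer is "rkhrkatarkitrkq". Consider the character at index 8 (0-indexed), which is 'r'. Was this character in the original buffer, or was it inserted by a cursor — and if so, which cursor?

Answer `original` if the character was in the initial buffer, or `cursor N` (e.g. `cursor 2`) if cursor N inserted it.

After op 1 (add_cursor(4)): buffer="hataitq" (len 7), cursors c1@0 c2@1 c4@4 c3@6, authorship .......
After op 2 (insert('r')): buffer="rhrataritrq" (len 11), cursors c1@1 c2@3 c4@7 c3@10, authorship 1.2...4..3.
After op 3 (insert('v')): buffer="rvhrvatarvitrvq" (len 15), cursors c1@2 c2@5 c4@10 c3@14, authorship 11.22...44..33.
After op 4 (delete): buffer="rhrataritrq" (len 11), cursors c1@1 c2@3 c4@7 c3@10, authorship 1.2...4..3.
After op 5 (insert('k')): buffer="rkhrkatarkitrkq" (len 15), cursors c1@2 c2@5 c4@10 c3@14, authorship 11.22...44..33.
Authorship (.=original, N=cursor N): 1 1 . 2 2 . . . 4 4 . . 3 3 .
Index 8: author = 4

Answer: cursor 4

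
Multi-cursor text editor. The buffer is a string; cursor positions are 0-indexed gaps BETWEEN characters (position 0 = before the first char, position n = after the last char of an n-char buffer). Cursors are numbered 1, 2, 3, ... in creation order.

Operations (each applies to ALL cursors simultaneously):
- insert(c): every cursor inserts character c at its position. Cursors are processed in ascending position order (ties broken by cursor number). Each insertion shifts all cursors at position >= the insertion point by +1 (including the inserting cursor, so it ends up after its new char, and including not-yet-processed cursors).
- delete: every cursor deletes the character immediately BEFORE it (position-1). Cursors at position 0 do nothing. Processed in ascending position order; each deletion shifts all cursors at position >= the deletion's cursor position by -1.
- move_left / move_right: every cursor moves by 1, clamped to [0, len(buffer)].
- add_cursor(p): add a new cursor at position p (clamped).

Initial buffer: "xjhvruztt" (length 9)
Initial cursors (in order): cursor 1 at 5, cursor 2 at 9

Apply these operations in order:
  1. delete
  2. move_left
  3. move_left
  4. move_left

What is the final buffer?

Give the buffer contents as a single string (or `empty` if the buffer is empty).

Answer: xjhvuzt

Derivation:
After op 1 (delete): buffer="xjhvuzt" (len 7), cursors c1@4 c2@7, authorship .......
After op 2 (move_left): buffer="xjhvuzt" (len 7), cursors c1@3 c2@6, authorship .......
After op 3 (move_left): buffer="xjhvuzt" (len 7), cursors c1@2 c2@5, authorship .......
After op 4 (move_left): buffer="xjhvuzt" (len 7), cursors c1@1 c2@4, authorship .......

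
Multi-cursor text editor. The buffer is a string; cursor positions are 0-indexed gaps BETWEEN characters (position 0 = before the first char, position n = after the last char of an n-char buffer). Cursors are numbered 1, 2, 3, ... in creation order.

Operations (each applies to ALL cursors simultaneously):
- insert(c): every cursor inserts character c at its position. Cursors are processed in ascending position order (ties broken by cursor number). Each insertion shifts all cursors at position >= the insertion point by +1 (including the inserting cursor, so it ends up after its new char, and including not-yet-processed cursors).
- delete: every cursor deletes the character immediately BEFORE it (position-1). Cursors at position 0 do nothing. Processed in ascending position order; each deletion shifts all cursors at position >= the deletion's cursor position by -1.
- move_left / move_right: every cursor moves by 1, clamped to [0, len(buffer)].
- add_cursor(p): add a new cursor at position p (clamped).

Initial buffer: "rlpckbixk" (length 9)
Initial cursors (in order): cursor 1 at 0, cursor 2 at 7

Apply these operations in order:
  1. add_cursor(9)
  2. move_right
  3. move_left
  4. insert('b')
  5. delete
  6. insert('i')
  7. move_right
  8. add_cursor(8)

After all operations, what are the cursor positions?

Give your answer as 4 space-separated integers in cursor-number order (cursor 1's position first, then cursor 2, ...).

After op 1 (add_cursor(9)): buffer="rlpckbixk" (len 9), cursors c1@0 c2@7 c3@9, authorship .........
After op 2 (move_right): buffer="rlpckbixk" (len 9), cursors c1@1 c2@8 c3@9, authorship .........
After op 3 (move_left): buffer="rlpckbixk" (len 9), cursors c1@0 c2@7 c3@8, authorship .........
After op 4 (insert('b')): buffer="brlpckbibxbk" (len 12), cursors c1@1 c2@9 c3@11, authorship 1.......2.3.
After op 5 (delete): buffer="rlpckbixk" (len 9), cursors c1@0 c2@7 c3@8, authorship .........
After op 6 (insert('i')): buffer="irlpckbiixik" (len 12), cursors c1@1 c2@9 c3@11, authorship 1.......2.3.
After op 7 (move_right): buffer="irlpckbiixik" (len 12), cursors c1@2 c2@10 c3@12, authorship 1.......2.3.
After op 8 (add_cursor(8)): buffer="irlpckbiixik" (len 12), cursors c1@2 c4@8 c2@10 c3@12, authorship 1.......2.3.

Answer: 2 10 12 8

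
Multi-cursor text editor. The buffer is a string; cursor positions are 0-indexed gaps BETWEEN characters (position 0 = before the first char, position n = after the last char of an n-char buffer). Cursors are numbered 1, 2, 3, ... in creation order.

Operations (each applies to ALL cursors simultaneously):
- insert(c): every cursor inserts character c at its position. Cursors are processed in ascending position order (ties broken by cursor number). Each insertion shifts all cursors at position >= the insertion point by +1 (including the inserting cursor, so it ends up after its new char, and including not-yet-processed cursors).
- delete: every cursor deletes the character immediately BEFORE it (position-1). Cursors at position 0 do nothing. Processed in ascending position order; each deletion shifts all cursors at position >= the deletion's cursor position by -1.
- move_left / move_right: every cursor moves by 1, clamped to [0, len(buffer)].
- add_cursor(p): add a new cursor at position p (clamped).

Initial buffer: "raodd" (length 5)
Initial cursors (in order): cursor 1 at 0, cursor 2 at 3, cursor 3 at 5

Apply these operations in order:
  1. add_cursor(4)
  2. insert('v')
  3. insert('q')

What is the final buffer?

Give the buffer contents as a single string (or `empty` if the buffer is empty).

Answer: vqraovqdvqdvq

Derivation:
After op 1 (add_cursor(4)): buffer="raodd" (len 5), cursors c1@0 c2@3 c4@4 c3@5, authorship .....
After op 2 (insert('v')): buffer="vraovdvdv" (len 9), cursors c1@1 c2@5 c4@7 c3@9, authorship 1...2.4.3
After op 3 (insert('q')): buffer="vqraovqdvqdvq" (len 13), cursors c1@2 c2@7 c4@10 c3@13, authorship 11...22.44.33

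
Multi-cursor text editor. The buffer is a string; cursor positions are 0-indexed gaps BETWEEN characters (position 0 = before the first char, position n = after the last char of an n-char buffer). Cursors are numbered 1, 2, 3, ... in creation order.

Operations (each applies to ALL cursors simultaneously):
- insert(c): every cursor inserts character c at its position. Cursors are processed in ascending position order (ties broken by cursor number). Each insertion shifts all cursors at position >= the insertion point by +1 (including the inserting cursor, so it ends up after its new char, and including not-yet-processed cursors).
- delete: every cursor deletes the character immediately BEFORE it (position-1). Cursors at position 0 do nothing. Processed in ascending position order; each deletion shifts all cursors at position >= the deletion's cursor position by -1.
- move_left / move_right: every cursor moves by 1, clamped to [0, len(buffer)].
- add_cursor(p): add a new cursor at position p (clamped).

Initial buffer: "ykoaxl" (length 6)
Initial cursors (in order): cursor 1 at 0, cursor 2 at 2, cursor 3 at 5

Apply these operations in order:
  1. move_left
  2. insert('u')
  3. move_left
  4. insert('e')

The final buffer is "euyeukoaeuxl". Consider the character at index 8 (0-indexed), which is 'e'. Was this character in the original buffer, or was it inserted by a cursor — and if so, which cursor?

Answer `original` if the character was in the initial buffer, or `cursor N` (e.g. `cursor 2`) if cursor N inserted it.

Answer: cursor 3

Derivation:
After op 1 (move_left): buffer="ykoaxl" (len 6), cursors c1@0 c2@1 c3@4, authorship ......
After op 2 (insert('u')): buffer="uyukoauxl" (len 9), cursors c1@1 c2@3 c3@7, authorship 1.2...3..
After op 3 (move_left): buffer="uyukoauxl" (len 9), cursors c1@0 c2@2 c3@6, authorship 1.2...3..
After op 4 (insert('e')): buffer="euyeukoaeuxl" (len 12), cursors c1@1 c2@4 c3@9, authorship 11.22...33..
Authorship (.=original, N=cursor N): 1 1 . 2 2 . . . 3 3 . .
Index 8: author = 3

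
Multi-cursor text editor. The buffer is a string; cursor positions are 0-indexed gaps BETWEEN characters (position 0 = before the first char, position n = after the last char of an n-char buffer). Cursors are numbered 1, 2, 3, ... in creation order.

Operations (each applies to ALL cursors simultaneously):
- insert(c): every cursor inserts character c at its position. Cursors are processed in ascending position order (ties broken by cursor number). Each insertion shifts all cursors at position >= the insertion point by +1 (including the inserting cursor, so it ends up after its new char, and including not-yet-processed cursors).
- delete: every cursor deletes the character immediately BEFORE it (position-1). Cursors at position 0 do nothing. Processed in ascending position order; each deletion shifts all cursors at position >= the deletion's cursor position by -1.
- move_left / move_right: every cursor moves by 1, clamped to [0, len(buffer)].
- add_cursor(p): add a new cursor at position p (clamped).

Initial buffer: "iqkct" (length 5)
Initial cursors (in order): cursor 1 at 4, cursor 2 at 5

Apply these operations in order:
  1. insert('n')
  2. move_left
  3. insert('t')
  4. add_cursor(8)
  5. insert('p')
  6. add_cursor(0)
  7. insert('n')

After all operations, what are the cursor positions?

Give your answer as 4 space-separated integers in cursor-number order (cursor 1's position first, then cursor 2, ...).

Answer: 8 15 15 1

Derivation:
After op 1 (insert('n')): buffer="iqkcntn" (len 7), cursors c1@5 c2@7, authorship ....1.2
After op 2 (move_left): buffer="iqkcntn" (len 7), cursors c1@4 c2@6, authorship ....1.2
After op 3 (insert('t')): buffer="iqkctnttn" (len 9), cursors c1@5 c2@8, authorship ....11.22
After op 4 (add_cursor(8)): buffer="iqkctnttn" (len 9), cursors c1@5 c2@8 c3@8, authorship ....11.22
After op 5 (insert('p')): buffer="iqkctpnttppn" (len 12), cursors c1@6 c2@11 c3@11, authorship ....111.2232
After op 6 (add_cursor(0)): buffer="iqkctpnttppn" (len 12), cursors c4@0 c1@6 c2@11 c3@11, authorship ....111.2232
After op 7 (insert('n')): buffer="niqkctpnnttppnnn" (len 16), cursors c4@1 c1@8 c2@15 c3@15, authorship 4....1111.223232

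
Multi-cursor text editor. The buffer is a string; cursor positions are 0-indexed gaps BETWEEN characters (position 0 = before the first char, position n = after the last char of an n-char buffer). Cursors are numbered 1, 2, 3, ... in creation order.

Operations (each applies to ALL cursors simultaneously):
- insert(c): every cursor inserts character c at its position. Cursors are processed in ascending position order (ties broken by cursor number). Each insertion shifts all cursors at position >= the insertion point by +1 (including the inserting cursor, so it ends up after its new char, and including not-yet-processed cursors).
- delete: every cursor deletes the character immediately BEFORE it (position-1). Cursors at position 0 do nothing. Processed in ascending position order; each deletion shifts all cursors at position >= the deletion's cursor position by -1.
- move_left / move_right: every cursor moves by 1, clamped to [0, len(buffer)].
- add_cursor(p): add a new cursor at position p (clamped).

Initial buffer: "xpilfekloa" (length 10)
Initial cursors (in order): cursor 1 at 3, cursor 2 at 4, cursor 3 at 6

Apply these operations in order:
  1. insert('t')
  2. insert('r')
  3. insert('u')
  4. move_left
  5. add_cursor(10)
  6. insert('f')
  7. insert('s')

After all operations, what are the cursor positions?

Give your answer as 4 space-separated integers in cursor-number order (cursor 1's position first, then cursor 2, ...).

After op 1 (insert('t')): buffer="xpitltfetkloa" (len 13), cursors c1@4 c2@6 c3@9, authorship ...1.2..3....
After op 2 (insert('r')): buffer="xpitrltrfetrkloa" (len 16), cursors c1@5 c2@8 c3@12, authorship ...11.22..33....
After op 3 (insert('u')): buffer="xpitrultrufetrukloa" (len 19), cursors c1@6 c2@10 c3@15, authorship ...111.222..333....
After op 4 (move_left): buffer="xpitrultrufetrukloa" (len 19), cursors c1@5 c2@9 c3@14, authorship ...111.222..333....
After op 5 (add_cursor(10)): buffer="xpitrultrufetrukloa" (len 19), cursors c1@5 c2@9 c4@10 c3@14, authorship ...111.222..333....
After op 6 (insert('f')): buffer="xpitrfultrfuffetrfukloa" (len 23), cursors c1@6 c2@11 c4@13 c3@18, authorship ...1111.22224..3333....
After op 7 (insert('s')): buffer="xpitrfsultrfsufsfetrfsukloa" (len 27), cursors c1@7 c2@13 c4@16 c3@22, authorship ...11111.2222244..33333....

Answer: 7 13 22 16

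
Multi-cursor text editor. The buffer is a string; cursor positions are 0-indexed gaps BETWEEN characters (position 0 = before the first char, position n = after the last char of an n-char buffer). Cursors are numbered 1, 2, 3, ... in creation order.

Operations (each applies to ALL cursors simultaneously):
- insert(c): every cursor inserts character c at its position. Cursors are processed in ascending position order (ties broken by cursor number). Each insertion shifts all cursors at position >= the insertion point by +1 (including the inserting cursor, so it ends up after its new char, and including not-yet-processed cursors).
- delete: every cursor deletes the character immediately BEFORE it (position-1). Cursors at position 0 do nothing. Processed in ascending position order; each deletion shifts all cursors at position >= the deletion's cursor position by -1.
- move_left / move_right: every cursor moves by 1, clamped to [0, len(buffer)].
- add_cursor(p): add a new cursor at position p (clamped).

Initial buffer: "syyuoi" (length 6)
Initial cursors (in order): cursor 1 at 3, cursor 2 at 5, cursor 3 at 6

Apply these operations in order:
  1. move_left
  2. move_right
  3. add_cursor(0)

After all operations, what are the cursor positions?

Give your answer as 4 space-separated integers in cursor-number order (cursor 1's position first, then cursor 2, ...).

Answer: 3 5 6 0

Derivation:
After op 1 (move_left): buffer="syyuoi" (len 6), cursors c1@2 c2@4 c3@5, authorship ......
After op 2 (move_right): buffer="syyuoi" (len 6), cursors c1@3 c2@5 c3@6, authorship ......
After op 3 (add_cursor(0)): buffer="syyuoi" (len 6), cursors c4@0 c1@3 c2@5 c3@6, authorship ......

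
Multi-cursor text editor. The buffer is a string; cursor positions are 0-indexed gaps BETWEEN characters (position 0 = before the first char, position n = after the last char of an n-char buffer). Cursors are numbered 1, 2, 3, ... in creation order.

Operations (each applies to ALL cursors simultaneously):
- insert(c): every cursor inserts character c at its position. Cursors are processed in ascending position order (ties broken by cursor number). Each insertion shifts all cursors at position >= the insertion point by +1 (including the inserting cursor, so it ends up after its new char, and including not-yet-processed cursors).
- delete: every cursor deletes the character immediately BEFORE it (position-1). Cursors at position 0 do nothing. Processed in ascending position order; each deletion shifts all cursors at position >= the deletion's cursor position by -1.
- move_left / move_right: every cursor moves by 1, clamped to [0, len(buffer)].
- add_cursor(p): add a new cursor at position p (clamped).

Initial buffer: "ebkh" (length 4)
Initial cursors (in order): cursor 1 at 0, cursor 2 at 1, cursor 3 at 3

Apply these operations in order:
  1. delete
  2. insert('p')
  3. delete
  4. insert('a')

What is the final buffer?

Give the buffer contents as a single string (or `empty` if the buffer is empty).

Answer: aabah

Derivation:
After op 1 (delete): buffer="bh" (len 2), cursors c1@0 c2@0 c3@1, authorship ..
After op 2 (insert('p')): buffer="ppbph" (len 5), cursors c1@2 c2@2 c3@4, authorship 12.3.
After op 3 (delete): buffer="bh" (len 2), cursors c1@0 c2@0 c3@1, authorship ..
After op 4 (insert('a')): buffer="aabah" (len 5), cursors c1@2 c2@2 c3@4, authorship 12.3.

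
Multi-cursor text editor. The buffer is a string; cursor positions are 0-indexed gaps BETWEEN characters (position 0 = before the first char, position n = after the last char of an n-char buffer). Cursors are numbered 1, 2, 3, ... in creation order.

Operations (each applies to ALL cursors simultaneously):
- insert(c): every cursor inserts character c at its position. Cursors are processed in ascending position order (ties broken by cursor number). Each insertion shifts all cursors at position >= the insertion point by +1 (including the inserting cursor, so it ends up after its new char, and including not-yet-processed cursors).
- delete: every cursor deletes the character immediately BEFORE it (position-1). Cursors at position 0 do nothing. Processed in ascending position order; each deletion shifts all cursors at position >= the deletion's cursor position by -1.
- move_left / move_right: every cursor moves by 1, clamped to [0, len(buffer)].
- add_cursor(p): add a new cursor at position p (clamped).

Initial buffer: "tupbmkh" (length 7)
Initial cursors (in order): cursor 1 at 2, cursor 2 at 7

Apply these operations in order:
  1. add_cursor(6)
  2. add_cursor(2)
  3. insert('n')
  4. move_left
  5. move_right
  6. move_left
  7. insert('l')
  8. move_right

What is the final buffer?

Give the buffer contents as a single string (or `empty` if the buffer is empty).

After op 1 (add_cursor(6)): buffer="tupbmkh" (len 7), cursors c1@2 c3@6 c2@7, authorship .......
After op 2 (add_cursor(2)): buffer="tupbmkh" (len 7), cursors c1@2 c4@2 c3@6 c2@7, authorship .......
After op 3 (insert('n')): buffer="tunnpbmknhn" (len 11), cursors c1@4 c4@4 c3@9 c2@11, authorship ..14....3.2
After op 4 (move_left): buffer="tunnpbmknhn" (len 11), cursors c1@3 c4@3 c3@8 c2@10, authorship ..14....3.2
After op 5 (move_right): buffer="tunnpbmknhn" (len 11), cursors c1@4 c4@4 c3@9 c2@11, authorship ..14....3.2
After op 6 (move_left): buffer="tunnpbmknhn" (len 11), cursors c1@3 c4@3 c3@8 c2@10, authorship ..14....3.2
After op 7 (insert('l')): buffer="tunllnpbmklnhln" (len 15), cursors c1@5 c4@5 c3@11 c2@14, authorship ..1144....33.22
After op 8 (move_right): buffer="tunllnpbmklnhln" (len 15), cursors c1@6 c4@6 c3@12 c2@15, authorship ..1144....33.22

Answer: tunllnpbmklnhln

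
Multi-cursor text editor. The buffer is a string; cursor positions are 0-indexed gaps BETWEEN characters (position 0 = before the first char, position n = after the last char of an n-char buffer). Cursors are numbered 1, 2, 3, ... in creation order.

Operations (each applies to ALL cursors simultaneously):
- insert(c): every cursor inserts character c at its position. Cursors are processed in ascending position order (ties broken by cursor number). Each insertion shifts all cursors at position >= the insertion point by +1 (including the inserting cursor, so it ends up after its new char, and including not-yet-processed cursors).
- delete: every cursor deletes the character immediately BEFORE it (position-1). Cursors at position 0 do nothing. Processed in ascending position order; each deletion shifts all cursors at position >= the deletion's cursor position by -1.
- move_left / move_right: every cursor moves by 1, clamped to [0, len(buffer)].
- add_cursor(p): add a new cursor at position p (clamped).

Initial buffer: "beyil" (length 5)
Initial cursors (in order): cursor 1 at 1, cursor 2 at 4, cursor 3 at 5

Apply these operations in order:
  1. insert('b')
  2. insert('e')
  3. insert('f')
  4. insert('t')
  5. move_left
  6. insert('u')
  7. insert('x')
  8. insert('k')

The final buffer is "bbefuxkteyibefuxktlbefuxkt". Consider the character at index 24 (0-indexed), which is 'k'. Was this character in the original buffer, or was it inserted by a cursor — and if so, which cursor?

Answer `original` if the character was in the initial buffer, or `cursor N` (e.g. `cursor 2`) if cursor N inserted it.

Answer: cursor 3

Derivation:
After op 1 (insert('b')): buffer="bbeyiblb" (len 8), cursors c1@2 c2@6 c3@8, authorship .1...2.3
After op 2 (insert('e')): buffer="bbeeyibelbe" (len 11), cursors c1@3 c2@8 c3@11, authorship .11...22.33
After op 3 (insert('f')): buffer="bbefeyibeflbef" (len 14), cursors c1@4 c2@10 c3@14, authorship .111...222.333
After op 4 (insert('t')): buffer="bbefteyibeftlbeft" (len 17), cursors c1@5 c2@12 c3@17, authorship .1111...2222.3333
After op 5 (move_left): buffer="bbefteyibeftlbeft" (len 17), cursors c1@4 c2@11 c3@16, authorship .1111...2222.3333
After op 6 (insert('u')): buffer="bbefuteyibefutlbefut" (len 20), cursors c1@5 c2@13 c3@19, authorship .11111...22222.33333
After op 7 (insert('x')): buffer="bbefuxteyibefuxtlbefuxt" (len 23), cursors c1@6 c2@15 c3@22, authorship .111111...222222.333333
After op 8 (insert('k')): buffer="bbefuxkteyibefuxktlbefuxkt" (len 26), cursors c1@7 c2@17 c3@25, authorship .1111111...2222222.3333333
Authorship (.=original, N=cursor N): . 1 1 1 1 1 1 1 . . . 2 2 2 2 2 2 2 . 3 3 3 3 3 3 3
Index 24: author = 3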